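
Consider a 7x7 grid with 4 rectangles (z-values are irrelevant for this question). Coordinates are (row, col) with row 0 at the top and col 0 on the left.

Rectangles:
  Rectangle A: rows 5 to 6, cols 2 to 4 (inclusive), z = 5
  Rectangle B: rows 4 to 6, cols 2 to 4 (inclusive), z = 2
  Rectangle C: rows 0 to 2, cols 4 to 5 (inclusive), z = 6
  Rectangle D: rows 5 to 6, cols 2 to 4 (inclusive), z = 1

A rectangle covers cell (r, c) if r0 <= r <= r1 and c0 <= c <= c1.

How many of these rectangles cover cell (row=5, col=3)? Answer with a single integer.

Answer: 3

Derivation:
Check cell (5,3):
  A: rows 5-6 cols 2-4 -> covers
  B: rows 4-6 cols 2-4 -> covers
  C: rows 0-2 cols 4-5 -> outside (row miss)
  D: rows 5-6 cols 2-4 -> covers
Count covering = 3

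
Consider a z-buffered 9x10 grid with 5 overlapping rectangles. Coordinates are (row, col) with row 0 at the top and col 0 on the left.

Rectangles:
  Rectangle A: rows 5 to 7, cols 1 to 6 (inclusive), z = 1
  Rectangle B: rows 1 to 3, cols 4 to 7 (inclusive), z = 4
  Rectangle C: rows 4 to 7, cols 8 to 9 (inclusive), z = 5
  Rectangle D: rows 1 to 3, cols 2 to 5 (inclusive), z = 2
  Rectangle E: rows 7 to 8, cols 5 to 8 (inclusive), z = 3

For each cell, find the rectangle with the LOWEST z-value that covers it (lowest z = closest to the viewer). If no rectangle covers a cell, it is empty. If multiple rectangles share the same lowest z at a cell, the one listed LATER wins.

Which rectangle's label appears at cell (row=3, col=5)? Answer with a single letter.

Check cell (3,5):
  A: rows 5-7 cols 1-6 -> outside (row miss)
  B: rows 1-3 cols 4-7 z=4 -> covers; best now B (z=4)
  C: rows 4-7 cols 8-9 -> outside (row miss)
  D: rows 1-3 cols 2-5 z=2 -> covers; best now D (z=2)
  E: rows 7-8 cols 5-8 -> outside (row miss)
Winner: D at z=2

Answer: D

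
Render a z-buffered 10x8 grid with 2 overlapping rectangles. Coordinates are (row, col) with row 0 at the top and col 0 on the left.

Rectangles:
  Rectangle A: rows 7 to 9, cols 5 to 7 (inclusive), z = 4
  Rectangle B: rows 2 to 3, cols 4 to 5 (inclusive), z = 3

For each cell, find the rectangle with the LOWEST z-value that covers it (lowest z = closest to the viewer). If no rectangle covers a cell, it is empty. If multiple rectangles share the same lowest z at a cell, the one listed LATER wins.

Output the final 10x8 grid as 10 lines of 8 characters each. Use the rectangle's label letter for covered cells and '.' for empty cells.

........
........
....BB..
....BB..
........
........
........
.....AAA
.....AAA
.....AAA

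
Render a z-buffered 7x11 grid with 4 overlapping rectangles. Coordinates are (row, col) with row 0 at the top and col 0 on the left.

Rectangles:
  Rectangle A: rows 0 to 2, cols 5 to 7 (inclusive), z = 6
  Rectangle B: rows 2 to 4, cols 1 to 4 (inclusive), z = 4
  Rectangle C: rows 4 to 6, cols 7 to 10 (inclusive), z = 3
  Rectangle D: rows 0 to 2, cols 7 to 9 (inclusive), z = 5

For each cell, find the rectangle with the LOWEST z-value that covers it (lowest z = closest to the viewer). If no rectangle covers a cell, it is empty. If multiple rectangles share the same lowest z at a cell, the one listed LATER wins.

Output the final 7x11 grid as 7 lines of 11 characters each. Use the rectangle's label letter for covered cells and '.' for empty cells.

.....AADDD.
.....AADDD.
.BBBBAADDD.
.BBBB......
.BBBB..CCCC
.......CCCC
.......CCCC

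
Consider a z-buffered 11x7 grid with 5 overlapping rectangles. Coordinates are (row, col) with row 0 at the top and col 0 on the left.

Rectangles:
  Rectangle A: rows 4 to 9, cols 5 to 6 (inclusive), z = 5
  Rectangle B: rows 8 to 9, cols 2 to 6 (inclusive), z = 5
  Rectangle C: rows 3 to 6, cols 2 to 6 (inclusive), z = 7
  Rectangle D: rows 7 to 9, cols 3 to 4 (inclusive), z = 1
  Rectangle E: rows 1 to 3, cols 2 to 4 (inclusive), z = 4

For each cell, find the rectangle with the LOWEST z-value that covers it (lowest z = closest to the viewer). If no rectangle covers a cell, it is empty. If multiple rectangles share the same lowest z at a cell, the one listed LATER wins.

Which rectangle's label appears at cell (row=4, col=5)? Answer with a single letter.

Answer: A

Derivation:
Check cell (4,5):
  A: rows 4-9 cols 5-6 z=5 -> covers; best now A (z=5)
  B: rows 8-9 cols 2-6 -> outside (row miss)
  C: rows 3-6 cols 2-6 z=7 -> covers; best now A (z=5)
  D: rows 7-9 cols 3-4 -> outside (row miss)
  E: rows 1-3 cols 2-4 -> outside (row miss)
Winner: A at z=5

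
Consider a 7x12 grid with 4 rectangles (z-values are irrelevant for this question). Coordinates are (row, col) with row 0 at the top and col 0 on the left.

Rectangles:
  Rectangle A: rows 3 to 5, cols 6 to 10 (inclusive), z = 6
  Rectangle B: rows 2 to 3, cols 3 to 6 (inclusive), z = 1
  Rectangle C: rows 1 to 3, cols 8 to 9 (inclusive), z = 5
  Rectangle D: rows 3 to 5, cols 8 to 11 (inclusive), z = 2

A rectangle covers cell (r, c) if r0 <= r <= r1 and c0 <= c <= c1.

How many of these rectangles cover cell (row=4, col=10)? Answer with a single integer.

Answer: 2

Derivation:
Check cell (4,10):
  A: rows 3-5 cols 6-10 -> covers
  B: rows 2-3 cols 3-6 -> outside (row miss)
  C: rows 1-3 cols 8-9 -> outside (row miss)
  D: rows 3-5 cols 8-11 -> covers
Count covering = 2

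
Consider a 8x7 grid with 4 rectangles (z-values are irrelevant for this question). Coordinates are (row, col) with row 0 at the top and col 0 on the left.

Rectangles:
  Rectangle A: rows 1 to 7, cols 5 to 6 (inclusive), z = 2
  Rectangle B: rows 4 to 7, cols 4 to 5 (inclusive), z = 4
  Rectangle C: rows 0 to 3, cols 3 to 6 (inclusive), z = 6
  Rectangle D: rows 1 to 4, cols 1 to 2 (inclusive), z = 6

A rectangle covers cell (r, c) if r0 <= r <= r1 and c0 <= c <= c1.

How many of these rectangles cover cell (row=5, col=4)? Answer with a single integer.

Answer: 1

Derivation:
Check cell (5,4):
  A: rows 1-7 cols 5-6 -> outside (col miss)
  B: rows 4-7 cols 4-5 -> covers
  C: rows 0-3 cols 3-6 -> outside (row miss)
  D: rows 1-4 cols 1-2 -> outside (row miss)
Count covering = 1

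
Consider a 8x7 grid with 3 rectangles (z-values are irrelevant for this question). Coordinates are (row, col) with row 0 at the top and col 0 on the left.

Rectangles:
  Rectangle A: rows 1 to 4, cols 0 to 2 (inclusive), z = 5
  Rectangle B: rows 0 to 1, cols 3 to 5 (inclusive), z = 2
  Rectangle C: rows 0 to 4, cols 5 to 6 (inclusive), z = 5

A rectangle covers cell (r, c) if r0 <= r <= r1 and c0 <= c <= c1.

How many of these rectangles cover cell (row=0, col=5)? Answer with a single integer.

Check cell (0,5):
  A: rows 1-4 cols 0-2 -> outside (row miss)
  B: rows 0-1 cols 3-5 -> covers
  C: rows 0-4 cols 5-6 -> covers
Count covering = 2

Answer: 2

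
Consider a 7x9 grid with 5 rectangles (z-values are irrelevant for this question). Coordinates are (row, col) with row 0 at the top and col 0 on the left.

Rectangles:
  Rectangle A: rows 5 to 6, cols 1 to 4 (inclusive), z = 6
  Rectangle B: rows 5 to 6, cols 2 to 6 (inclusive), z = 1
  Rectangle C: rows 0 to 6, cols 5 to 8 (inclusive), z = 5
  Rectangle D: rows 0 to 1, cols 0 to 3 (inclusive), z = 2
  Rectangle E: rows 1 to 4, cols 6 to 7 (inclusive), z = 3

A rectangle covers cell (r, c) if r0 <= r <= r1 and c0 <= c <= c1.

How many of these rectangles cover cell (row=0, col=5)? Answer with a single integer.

Check cell (0,5):
  A: rows 5-6 cols 1-4 -> outside (row miss)
  B: rows 5-6 cols 2-6 -> outside (row miss)
  C: rows 0-6 cols 5-8 -> covers
  D: rows 0-1 cols 0-3 -> outside (col miss)
  E: rows 1-4 cols 6-7 -> outside (row miss)
Count covering = 1

Answer: 1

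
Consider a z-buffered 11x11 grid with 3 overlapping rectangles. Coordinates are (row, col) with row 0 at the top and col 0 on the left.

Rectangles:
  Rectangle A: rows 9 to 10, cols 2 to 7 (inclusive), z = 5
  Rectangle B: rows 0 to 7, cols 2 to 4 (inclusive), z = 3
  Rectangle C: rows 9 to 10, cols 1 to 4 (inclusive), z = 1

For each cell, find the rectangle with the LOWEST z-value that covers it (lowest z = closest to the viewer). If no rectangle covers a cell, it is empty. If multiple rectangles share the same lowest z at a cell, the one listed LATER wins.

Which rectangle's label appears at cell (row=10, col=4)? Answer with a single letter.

Answer: C

Derivation:
Check cell (10,4):
  A: rows 9-10 cols 2-7 z=5 -> covers; best now A (z=5)
  B: rows 0-7 cols 2-4 -> outside (row miss)
  C: rows 9-10 cols 1-4 z=1 -> covers; best now C (z=1)
Winner: C at z=1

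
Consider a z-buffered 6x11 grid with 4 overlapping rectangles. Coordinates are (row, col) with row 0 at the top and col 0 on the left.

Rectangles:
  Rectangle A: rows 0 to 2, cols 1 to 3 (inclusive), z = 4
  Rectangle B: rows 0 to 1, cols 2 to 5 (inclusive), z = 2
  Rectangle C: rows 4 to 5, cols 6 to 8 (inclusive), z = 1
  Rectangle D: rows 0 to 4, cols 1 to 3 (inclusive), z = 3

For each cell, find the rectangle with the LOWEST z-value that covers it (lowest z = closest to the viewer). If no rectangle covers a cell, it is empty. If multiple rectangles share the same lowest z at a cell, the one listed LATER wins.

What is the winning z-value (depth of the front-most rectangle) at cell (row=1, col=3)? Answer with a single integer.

Check cell (1,3):
  A: rows 0-2 cols 1-3 z=4 -> covers; best now A (z=4)
  B: rows 0-1 cols 2-5 z=2 -> covers; best now B (z=2)
  C: rows 4-5 cols 6-8 -> outside (row miss)
  D: rows 0-4 cols 1-3 z=3 -> covers; best now B (z=2)
Winner: B at z=2

Answer: 2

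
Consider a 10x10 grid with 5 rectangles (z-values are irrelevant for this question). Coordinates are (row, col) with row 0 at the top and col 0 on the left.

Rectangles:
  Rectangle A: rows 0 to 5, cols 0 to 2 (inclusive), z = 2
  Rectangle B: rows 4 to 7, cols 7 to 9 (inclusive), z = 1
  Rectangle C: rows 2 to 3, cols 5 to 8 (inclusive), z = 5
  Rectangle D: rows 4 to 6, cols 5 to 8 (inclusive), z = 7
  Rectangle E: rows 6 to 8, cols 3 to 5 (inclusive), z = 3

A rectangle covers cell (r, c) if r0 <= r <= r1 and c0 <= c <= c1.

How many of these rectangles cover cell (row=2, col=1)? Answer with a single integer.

Answer: 1

Derivation:
Check cell (2,1):
  A: rows 0-5 cols 0-2 -> covers
  B: rows 4-7 cols 7-9 -> outside (row miss)
  C: rows 2-3 cols 5-8 -> outside (col miss)
  D: rows 4-6 cols 5-8 -> outside (row miss)
  E: rows 6-8 cols 3-5 -> outside (row miss)
Count covering = 1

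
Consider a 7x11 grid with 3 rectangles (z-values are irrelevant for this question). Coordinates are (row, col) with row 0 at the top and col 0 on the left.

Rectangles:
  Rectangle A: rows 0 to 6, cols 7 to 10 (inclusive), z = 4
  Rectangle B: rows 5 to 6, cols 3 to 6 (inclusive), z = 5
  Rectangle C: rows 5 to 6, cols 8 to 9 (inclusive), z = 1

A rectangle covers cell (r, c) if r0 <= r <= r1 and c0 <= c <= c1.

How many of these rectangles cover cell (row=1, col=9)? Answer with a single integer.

Answer: 1

Derivation:
Check cell (1,9):
  A: rows 0-6 cols 7-10 -> covers
  B: rows 5-6 cols 3-6 -> outside (row miss)
  C: rows 5-6 cols 8-9 -> outside (row miss)
Count covering = 1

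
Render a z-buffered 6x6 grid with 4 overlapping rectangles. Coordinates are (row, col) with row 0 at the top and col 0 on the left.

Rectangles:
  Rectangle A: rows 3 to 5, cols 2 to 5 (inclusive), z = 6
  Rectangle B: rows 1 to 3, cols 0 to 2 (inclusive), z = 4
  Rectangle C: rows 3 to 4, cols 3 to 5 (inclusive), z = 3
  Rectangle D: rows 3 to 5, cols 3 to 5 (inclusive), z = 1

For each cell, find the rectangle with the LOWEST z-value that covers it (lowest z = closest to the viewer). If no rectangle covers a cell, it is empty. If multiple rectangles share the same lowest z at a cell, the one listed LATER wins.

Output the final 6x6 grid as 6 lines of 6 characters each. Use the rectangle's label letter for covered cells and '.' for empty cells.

......
BBB...
BBB...
BBBDDD
..ADDD
..ADDD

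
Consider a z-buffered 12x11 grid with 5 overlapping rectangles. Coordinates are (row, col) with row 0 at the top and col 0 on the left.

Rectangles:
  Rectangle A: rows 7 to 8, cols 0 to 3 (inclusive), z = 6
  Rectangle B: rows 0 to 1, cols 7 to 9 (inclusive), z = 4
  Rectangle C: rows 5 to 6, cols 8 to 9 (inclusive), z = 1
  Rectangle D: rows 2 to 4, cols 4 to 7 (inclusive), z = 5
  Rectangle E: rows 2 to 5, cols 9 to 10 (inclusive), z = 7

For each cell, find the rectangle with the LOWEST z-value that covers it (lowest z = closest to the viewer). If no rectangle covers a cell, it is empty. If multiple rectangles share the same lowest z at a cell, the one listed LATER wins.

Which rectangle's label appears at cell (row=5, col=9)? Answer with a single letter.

Check cell (5,9):
  A: rows 7-8 cols 0-3 -> outside (row miss)
  B: rows 0-1 cols 7-9 -> outside (row miss)
  C: rows 5-6 cols 8-9 z=1 -> covers; best now C (z=1)
  D: rows 2-4 cols 4-7 -> outside (row miss)
  E: rows 2-5 cols 9-10 z=7 -> covers; best now C (z=1)
Winner: C at z=1

Answer: C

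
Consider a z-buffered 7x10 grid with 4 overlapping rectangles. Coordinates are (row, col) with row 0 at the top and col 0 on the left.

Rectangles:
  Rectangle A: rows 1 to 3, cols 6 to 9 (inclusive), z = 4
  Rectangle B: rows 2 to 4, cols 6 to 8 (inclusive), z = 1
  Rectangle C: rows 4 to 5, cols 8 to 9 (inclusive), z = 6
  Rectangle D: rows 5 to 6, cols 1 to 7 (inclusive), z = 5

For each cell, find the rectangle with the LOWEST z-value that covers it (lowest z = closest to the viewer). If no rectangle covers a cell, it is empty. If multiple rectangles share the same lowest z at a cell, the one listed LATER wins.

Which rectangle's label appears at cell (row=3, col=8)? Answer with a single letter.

Answer: B

Derivation:
Check cell (3,8):
  A: rows 1-3 cols 6-9 z=4 -> covers; best now A (z=4)
  B: rows 2-4 cols 6-8 z=1 -> covers; best now B (z=1)
  C: rows 4-5 cols 8-9 -> outside (row miss)
  D: rows 5-6 cols 1-7 -> outside (row miss)
Winner: B at z=1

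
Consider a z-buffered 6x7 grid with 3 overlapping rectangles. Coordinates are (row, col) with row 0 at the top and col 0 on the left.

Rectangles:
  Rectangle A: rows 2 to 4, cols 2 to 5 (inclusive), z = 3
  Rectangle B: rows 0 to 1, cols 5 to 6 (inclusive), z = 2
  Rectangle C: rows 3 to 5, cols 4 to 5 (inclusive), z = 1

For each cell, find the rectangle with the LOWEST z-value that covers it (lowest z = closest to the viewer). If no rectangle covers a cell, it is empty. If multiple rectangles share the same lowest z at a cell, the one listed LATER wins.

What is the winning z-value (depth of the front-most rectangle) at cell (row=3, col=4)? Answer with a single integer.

Check cell (3,4):
  A: rows 2-4 cols 2-5 z=3 -> covers; best now A (z=3)
  B: rows 0-1 cols 5-6 -> outside (row miss)
  C: rows 3-5 cols 4-5 z=1 -> covers; best now C (z=1)
Winner: C at z=1

Answer: 1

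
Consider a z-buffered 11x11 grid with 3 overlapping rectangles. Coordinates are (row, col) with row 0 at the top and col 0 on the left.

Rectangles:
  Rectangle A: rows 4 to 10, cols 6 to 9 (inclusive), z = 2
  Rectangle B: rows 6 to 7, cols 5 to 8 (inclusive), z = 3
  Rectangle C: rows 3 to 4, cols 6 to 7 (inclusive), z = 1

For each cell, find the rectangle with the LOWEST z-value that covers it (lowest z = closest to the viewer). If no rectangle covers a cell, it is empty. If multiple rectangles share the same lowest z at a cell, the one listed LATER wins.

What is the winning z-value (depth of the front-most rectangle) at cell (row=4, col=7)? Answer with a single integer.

Check cell (4,7):
  A: rows 4-10 cols 6-9 z=2 -> covers; best now A (z=2)
  B: rows 6-7 cols 5-8 -> outside (row miss)
  C: rows 3-4 cols 6-7 z=1 -> covers; best now C (z=1)
Winner: C at z=1

Answer: 1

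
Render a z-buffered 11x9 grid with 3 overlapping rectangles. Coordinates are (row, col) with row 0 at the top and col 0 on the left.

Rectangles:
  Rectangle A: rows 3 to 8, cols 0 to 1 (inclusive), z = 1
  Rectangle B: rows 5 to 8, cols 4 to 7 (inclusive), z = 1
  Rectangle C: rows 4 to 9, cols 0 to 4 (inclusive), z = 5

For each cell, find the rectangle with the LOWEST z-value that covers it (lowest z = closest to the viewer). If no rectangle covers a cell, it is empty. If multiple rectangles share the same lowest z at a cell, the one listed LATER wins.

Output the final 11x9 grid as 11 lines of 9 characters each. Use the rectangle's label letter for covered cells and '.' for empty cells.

.........
.........
.........
AA.......
AACCC....
AACCBBBB.
AACCBBBB.
AACCBBBB.
AACCBBBB.
CCCCC....
.........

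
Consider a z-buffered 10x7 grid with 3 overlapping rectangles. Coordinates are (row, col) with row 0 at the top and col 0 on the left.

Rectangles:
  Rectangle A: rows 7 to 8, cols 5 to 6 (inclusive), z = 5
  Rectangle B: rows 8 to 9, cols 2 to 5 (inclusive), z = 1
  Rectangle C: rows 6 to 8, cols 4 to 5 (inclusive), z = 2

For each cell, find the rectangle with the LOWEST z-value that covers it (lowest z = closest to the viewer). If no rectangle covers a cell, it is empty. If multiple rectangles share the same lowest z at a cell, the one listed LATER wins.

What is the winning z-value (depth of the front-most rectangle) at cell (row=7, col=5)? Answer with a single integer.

Answer: 2

Derivation:
Check cell (7,5):
  A: rows 7-8 cols 5-6 z=5 -> covers; best now A (z=5)
  B: rows 8-9 cols 2-5 -> outside (row miss)
  C: rows 6-8 cols 4-5 z=2 -> covers; best now C (z=2)
Winner: C at z=2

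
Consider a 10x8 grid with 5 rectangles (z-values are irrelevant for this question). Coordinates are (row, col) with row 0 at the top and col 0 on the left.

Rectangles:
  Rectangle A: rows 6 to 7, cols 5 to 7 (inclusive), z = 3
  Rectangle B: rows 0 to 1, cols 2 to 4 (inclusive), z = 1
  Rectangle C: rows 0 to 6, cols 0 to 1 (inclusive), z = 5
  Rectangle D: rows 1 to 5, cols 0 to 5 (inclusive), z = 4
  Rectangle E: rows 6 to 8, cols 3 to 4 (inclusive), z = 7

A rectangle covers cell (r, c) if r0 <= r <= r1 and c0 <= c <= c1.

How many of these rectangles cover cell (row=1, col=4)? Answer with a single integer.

Answer: 2

Derivation:
Check cell (1,4):
  A: rows 6-7 cols 5-7 -> outside (row miss)
  B: rows 0-1 cols 2-4 -> covers
  C: rows 0-6 cols 0-1 -> outside (col miss)
  D: rows 1-5 cols 0-5 -> covers
  E: rows 6-8 cols 3-4 -> outside (row miss)
Count covering = 2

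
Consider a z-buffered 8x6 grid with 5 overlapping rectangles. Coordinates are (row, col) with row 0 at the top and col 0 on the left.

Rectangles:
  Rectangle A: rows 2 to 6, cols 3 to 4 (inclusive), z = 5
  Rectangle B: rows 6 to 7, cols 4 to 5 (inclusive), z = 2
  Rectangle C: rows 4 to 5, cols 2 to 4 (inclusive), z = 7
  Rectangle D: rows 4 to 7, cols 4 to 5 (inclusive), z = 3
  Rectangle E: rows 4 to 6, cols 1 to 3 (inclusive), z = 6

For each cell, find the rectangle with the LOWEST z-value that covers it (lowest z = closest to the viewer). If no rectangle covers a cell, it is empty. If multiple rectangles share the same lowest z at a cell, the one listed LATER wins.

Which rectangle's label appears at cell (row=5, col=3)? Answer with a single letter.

Answer: A

Derivation:
Check cell (5,3):
  A: rows 2-6 cols 3-4 z=5 -> covers; best now A (z=5)
  B: rows 6-7 cols 4-5 -> outside (row miss)
  C: rows 4-5 cols 2-4 z=7 -> covers; best now A (z=5)
  D: rows 4-7 cols 4-5 -> outside (col miss)
  E: rows 4-6 cols 1-3 z=6 -> covers; best now A (z=5)
Winner: A at z=5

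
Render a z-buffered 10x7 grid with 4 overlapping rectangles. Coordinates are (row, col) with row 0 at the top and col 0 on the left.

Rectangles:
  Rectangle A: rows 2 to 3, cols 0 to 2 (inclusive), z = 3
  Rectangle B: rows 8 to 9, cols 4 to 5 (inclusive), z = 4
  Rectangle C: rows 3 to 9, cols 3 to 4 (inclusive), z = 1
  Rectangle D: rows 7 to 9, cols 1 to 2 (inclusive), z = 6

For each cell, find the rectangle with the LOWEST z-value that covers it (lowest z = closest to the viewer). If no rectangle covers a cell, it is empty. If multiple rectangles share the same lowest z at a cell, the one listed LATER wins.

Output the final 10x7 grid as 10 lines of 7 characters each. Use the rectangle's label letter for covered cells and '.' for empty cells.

.......
.......
AAA....
AAACC..
...CC..
...CC..
...CC..
.DDCC..
.DDCCB.
.DDCCB.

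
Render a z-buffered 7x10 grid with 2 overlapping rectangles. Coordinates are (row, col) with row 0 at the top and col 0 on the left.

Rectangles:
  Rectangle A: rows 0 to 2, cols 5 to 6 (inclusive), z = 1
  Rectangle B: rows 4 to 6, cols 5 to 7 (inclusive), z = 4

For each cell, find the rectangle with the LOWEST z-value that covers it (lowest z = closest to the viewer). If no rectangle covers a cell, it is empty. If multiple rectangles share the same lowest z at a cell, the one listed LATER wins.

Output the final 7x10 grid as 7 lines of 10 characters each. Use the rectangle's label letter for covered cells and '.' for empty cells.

.....AA...
.....AA...
.....AA...
..........
.....BBB..
.....BBB..
.....BBB..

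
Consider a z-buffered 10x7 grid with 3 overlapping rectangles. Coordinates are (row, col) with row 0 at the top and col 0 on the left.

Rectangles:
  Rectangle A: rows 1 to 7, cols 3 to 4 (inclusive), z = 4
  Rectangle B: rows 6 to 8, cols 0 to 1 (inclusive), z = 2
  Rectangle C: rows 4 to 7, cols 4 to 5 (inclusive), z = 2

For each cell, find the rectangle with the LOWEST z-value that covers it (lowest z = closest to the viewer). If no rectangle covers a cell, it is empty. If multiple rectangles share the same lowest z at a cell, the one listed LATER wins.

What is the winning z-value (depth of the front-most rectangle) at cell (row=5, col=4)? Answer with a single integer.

Answer: 2

Derivation:
Check cell (5,4):
  A: rows 1-7 cols 3-4 z=4 -> covers; best now A (z=4)
  B: rows 6-8 cols 0-1 -> outside (row miss)
  C: rows 4-7 cols 4-5 z=2 -> covers; best now C (z=2)
Winner: C at z=2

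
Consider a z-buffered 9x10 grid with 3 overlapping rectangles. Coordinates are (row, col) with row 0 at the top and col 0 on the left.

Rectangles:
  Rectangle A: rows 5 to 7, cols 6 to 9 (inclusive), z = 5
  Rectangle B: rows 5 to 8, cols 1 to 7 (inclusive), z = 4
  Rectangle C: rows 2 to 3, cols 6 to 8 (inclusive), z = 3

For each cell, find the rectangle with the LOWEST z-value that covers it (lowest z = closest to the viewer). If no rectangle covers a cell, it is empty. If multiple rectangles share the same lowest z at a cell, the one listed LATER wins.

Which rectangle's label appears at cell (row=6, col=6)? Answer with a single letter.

Answer: B

Derivation:
Check cell (6,6):
  A: rows 5-7 cols 6-9 z=5 -> covers; best now A (z=5)
  B: rows 5-8 cols 1-7 z=4 -> covers; best now B (z=4)
  C: rows 2-3 cols 6-8 -> outside (row miss)
Winner: B at z=4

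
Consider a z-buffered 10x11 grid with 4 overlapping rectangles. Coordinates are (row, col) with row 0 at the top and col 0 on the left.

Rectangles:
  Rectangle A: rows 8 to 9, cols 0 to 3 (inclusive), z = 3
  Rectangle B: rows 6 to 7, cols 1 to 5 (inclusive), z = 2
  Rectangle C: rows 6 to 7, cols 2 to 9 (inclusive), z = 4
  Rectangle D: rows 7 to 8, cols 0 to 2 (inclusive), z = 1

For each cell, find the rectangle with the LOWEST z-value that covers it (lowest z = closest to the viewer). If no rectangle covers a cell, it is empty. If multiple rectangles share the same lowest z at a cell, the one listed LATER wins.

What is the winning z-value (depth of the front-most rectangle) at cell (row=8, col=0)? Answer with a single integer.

Answer: 1

Derivation:
Check cell (8,0):
  A: rows 8-9 cols 0-3 z=3 -> covers; best now A (z=3)
  B: rows 6-7 cols 1-5 -> outside (row miss)
  C: rows 6-7 cols 2-9 -> outside (row miss)
  D: rows 7-8 cols 0-2 z=1 -> covers; best now D (z=1)
Winner: D at z=1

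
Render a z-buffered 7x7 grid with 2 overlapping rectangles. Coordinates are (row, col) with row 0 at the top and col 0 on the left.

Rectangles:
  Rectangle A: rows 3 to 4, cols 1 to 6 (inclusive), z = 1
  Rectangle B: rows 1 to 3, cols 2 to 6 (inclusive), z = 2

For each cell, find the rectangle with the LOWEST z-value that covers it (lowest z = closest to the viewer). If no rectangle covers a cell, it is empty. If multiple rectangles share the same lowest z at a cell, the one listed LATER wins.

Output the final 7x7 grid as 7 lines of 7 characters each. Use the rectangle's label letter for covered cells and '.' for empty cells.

.......
..BBBBB
..BBBBB
.AAAAAA
.AAAAAA
.......
.......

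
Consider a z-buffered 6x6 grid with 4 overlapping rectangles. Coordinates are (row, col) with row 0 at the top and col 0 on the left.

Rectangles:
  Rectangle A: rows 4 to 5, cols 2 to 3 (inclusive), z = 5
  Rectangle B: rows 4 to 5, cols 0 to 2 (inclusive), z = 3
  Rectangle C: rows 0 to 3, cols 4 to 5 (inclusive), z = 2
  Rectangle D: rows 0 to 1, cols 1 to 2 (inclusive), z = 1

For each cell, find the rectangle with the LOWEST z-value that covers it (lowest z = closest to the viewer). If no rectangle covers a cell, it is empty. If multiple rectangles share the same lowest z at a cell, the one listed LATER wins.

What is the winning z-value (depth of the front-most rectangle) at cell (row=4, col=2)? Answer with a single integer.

Answer: 3

Derivation:
Check cell (4,2):
  A: rows 4-5 cols 2-3 z=5 -> covers; best now A (z=5)
  B: rows 4-5 cols 0-2 z=3 -> covers; best now B (z=3)
  C: rows 0-3 cols 4-5 -> outside (row miss)
  D: rows 0-1 cols 1-2 -> outside (row miss)
Winner: B at z=3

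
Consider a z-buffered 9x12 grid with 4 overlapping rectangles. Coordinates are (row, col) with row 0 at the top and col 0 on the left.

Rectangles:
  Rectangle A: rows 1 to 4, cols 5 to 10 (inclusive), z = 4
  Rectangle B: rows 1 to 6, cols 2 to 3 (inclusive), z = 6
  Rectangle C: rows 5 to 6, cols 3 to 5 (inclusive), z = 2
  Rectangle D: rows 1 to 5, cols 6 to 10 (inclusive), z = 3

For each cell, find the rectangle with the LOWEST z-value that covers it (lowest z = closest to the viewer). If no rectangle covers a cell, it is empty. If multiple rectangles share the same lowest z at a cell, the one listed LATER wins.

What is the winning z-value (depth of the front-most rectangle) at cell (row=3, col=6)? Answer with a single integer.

Answer: 3

Derivation:
Check cell (3,6):
  A: rows 1-4 cols 5-10 z=4 -> covers; best now A (z=4)
  B: rows 1-6 cols 2-3 -> outside (col miss)
  C: rows 5-6 cols 3-5 -> outside (row miss)
  D: rows 1-5 cols 6-10 z=3 -> covers; best now D (z=3)
Winner: D at z=3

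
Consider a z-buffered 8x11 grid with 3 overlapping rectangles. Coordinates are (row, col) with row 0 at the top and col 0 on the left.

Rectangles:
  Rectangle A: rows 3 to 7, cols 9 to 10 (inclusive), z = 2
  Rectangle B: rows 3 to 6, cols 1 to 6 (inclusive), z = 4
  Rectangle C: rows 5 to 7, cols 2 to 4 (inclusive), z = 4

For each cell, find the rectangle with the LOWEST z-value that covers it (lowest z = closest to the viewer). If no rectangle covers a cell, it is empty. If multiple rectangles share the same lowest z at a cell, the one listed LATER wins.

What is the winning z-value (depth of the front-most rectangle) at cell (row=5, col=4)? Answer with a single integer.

Check cell (5,4):
  A: rows 3-7 cols 9-10 -> outside (col miss)
  B: rows 3-6 cols 1-6 z=4 -> covers; best now B (z=4)
  C: rows 5-7 cols 2-4 z=4 -> covers; best now C (z=4)
Winner: C at z=4

Answer: 4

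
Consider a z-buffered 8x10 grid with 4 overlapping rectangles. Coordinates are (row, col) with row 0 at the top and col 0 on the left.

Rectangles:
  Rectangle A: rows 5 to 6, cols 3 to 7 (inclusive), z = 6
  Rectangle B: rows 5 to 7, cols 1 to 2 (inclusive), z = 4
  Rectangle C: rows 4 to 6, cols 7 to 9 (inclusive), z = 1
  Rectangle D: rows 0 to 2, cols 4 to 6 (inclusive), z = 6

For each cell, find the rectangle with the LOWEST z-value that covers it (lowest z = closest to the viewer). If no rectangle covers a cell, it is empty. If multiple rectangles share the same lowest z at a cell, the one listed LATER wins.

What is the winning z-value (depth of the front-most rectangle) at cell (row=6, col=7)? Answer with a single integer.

Check cell (6,7):
  A: rows 5-6 cols 3-7 z=6 -> covers; best now A (z=6)
  B: rows 5-7 cols 1-2 -> outside (col miss)
  C: rows 4-6 cols 7-9 z=1 -> covers; best now C (z=1)
  D: rows 0-2 cols 4-6 -> outside (row miss)
Winner: C at z=1

Answer: 1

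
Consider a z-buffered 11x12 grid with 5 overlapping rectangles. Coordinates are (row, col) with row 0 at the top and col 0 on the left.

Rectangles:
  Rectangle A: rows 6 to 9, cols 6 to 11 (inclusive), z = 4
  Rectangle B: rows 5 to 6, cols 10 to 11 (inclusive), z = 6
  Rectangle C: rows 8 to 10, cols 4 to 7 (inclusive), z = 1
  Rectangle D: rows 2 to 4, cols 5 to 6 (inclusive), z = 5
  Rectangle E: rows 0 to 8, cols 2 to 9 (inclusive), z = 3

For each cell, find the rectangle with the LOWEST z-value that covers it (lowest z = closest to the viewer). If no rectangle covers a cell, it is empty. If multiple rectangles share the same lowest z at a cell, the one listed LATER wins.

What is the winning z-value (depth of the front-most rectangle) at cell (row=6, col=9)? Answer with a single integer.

Answer: 3

Derivation:
Check cell (6,9):
  A: rows 6-9 cols 6-11 z=4 -> covers; best now A (z=4)
  B: rows 5-6 cols 10-11 -> outside (col miss)
  C: rows 8-10 cols 4-7 -> outside (row miss)
  D: rows 2-4 cols 5-6 -> outside (row miss)
  E: rows 0-8 cols 2-9 z=3 -> covers; best now E (z=3)
Winner: E at z=3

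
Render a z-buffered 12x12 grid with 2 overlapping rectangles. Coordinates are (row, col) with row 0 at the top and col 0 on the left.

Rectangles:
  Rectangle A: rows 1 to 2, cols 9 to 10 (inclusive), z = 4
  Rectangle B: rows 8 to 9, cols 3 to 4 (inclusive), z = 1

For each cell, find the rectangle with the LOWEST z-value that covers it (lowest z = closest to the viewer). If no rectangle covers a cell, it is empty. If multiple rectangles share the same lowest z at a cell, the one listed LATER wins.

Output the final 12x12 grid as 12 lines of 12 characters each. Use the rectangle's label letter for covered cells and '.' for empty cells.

............
.........AA.
.........AA.
............
............
............
............
............
...BB.......
...BB.......
............
............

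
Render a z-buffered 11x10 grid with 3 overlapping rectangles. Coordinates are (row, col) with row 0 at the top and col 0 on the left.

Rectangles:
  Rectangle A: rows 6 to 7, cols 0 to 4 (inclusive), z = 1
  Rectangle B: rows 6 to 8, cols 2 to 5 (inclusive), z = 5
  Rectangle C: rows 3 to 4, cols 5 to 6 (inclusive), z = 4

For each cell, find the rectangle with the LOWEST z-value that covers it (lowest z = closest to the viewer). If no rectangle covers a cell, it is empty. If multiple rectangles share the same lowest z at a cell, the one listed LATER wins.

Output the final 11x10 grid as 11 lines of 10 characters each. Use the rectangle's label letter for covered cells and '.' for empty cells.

..........
..........
..........
.....CC...
.....CC...
..........
AAAAAB....
AAAAAB....
..BBBB....
..........
..........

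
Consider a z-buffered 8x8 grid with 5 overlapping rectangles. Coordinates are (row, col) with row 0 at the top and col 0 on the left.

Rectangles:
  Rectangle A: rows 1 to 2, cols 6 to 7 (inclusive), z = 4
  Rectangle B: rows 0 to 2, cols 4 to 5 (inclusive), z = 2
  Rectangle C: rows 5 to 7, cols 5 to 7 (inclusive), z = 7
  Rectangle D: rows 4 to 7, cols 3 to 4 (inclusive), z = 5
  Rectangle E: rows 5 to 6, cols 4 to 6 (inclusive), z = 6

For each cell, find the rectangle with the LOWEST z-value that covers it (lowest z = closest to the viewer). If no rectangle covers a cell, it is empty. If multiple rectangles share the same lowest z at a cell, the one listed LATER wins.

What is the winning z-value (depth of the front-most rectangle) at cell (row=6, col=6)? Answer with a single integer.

Answer: 6

Derivation:
Check cell (6,6):
  A: rows 1-2 cols 6-7 -> outside (row miss)
  B: rows 0-2 cols 4-5 -> outside (row miss)
  C: rows 5-7 cols 5-7 z=7 -> covers; best now C (z=7)
  D: rows 4-7 cols 3-4 -> outside (col miss)
  E: rows 5-6 cols 4-6 z=6 -> covers; best now E (z=6)
Winner: E at z=6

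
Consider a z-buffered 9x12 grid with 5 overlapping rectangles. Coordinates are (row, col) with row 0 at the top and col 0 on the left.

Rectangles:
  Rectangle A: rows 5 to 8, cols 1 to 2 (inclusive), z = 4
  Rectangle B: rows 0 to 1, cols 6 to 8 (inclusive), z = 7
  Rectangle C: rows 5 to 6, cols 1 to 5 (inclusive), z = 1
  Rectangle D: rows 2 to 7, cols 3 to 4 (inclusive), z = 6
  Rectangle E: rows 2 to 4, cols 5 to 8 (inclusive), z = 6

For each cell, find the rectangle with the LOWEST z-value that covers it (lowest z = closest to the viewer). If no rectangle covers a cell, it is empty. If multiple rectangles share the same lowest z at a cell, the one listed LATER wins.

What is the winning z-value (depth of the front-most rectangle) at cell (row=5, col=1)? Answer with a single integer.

Check cell (5,1):
  A: rows 5-8 cols 1-2 z=4 -> covers; best now A (z=4)
  B: rows 0-1 cols 6-8 -> outside (row miss)
  C: rows 5-6 cols 1-5 z=1 -> covers; best now C (z=1)
  D: rows 2-7 cols 3-4 -> outside (col miss)
  E: rows 2-4 cols 5-8 -> outside (row miss)
Winner: C at z=1

Answer: 1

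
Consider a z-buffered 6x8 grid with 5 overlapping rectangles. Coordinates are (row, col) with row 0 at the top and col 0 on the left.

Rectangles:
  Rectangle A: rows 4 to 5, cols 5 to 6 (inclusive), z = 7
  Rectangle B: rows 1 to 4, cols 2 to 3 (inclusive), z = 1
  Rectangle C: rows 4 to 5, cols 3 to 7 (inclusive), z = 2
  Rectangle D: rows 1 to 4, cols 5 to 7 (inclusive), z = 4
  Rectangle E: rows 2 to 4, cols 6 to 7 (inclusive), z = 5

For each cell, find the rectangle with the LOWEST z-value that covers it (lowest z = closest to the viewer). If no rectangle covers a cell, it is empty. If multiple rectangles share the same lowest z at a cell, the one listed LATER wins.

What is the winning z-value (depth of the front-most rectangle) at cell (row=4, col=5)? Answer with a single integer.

Check cell (4,5):
  A: rows 4-5 cols 5-6 z=7 -> covers; best now A (z=7)
  B: rows 1-4 cols 2-3 -> outside (col miss)
  C: rows 4-5 cols 3-7 z=2 -> covers; best now C (z=2)
  D: rows 1-4 cols 5-7 z=4 -> covers; best now C (z=2)
  E: rows 2-4 cols 6-7 -> outside (col miss)
Winner: C at z=2

Answer: 2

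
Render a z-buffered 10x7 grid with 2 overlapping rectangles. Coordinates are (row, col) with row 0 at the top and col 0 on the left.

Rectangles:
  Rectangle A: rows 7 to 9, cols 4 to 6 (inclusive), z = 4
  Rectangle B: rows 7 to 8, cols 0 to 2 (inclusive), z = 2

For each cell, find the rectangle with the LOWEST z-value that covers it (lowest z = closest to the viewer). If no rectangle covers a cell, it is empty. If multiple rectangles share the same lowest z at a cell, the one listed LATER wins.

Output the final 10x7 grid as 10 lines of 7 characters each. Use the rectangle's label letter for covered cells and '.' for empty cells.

.......
.......
.......
.......
.......
.......
.......
BBB.AAA
BBB.AAA
....AAA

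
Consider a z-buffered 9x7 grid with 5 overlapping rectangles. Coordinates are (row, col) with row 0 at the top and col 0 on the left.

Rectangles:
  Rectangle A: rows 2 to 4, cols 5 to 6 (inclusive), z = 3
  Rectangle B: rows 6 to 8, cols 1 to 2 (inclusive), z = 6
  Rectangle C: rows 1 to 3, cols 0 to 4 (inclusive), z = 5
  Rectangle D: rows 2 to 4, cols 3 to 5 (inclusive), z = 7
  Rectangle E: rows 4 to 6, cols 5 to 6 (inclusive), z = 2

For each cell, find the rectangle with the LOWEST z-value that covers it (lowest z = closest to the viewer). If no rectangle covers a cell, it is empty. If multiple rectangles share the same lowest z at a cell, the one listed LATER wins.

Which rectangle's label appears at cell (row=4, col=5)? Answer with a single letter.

Check cell (4,5):
  A: rows 2-4 cols 5-6 z=3 -> covers; best now A (z=3)
  B: rows 6-8 cols 1-2 -> outside (row miss)
  C: rows 1-3 cols 0-4 -> outside (row miss)
  D: rows 2-4 cols 3-5 z=7 -> covers; best now A (z=3)
  E: rows 4-6 cols 5-6 z=2 -> covers; best now E (z=2)
Winner: E at z=2

Answer: E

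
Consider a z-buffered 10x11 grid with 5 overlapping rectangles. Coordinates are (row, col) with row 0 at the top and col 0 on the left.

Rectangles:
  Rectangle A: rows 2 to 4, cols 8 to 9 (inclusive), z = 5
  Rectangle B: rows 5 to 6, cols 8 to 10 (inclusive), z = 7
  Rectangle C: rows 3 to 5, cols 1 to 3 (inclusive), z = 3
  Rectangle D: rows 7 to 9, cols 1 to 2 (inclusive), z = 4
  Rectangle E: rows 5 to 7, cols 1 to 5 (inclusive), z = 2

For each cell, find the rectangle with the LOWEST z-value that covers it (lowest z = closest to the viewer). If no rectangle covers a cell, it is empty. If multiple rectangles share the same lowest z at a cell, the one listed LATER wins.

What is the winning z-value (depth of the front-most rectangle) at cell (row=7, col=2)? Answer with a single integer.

Check cell (7,2):
  A: rows 2-4 cols 8-9 -> outside (row miss)
  B: rows 5-6 cols 8-10 -> outside (row miss)
  C: rows 3-5 cols 1-3 -> outside (row miss)
  D: rows 7-9 cols 1-2 z=4 -> covers; best now D (z=4)
  E: rows 5-7 cols 1-5 z=2 -> covers; best now E (z=2)
Winner: E at z=2

Answer: 2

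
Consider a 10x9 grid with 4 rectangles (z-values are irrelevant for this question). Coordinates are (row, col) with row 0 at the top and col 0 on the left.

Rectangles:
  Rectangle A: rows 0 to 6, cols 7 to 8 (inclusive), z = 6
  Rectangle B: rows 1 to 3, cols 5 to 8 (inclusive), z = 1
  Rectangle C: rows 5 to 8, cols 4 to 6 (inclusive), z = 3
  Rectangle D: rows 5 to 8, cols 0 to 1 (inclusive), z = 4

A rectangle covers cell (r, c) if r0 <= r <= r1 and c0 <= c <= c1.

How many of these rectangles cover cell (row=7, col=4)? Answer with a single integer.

Check cell (7,4):
  A: rows 0-6 cols 7-8 -> outside (row miss)
  B: rows 1-3 cols 5-8 -> outside (row miss)
  C: rows 5-8 cols 4-6 -> covers
  D: rows 5-8 cols 0-1 -> outside (col miss)
Count covering = 1

Answer: 1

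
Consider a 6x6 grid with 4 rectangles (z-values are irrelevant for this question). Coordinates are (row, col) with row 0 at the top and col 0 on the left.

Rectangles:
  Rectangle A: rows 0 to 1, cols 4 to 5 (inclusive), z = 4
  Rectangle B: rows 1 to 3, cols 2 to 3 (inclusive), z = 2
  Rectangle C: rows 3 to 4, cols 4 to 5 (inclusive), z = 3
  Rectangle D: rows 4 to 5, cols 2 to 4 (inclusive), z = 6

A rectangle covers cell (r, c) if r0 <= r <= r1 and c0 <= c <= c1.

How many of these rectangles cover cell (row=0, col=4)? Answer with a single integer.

Answer: 1

Derivation:
Check cell (0,4):
  A: rows 0-1 cols 4-5 -> covers
  B: rows 1-3 cols 2-3 -> outside (row miss)
  C: rows 3-4 cols 4-5 -> outside (row miss)
  D: rows 4-5 cols 2-4 -> outside (row miss)
Count covering = 1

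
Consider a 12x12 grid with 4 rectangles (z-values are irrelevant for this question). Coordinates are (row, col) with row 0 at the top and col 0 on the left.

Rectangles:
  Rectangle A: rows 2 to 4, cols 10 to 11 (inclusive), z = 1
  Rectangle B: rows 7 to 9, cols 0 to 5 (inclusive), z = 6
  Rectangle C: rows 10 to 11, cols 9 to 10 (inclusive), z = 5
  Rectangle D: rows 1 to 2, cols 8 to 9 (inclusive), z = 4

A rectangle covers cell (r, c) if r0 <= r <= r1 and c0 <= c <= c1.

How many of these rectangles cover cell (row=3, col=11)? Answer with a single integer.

Check cell (3,11):
  A: rows 2-4 cols 10-11 -> covers
  B: rows 7-9 cols 0-5 -> outside (row miss)
  C: rows 10-11 cols 9-10 -> outside (row miss)
  D: rows 1-2 cols 8-9 -> outside (row miss)
Count covering = 1

Answer: 1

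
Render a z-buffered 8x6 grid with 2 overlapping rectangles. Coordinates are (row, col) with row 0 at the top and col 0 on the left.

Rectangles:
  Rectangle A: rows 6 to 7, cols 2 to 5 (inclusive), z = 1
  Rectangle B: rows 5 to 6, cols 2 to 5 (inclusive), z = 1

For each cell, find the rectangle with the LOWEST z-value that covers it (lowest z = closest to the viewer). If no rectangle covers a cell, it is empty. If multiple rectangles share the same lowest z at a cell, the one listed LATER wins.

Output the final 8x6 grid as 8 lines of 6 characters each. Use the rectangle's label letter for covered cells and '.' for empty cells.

......
......
......
......
......
..BBBB
..BBBB
..AAAA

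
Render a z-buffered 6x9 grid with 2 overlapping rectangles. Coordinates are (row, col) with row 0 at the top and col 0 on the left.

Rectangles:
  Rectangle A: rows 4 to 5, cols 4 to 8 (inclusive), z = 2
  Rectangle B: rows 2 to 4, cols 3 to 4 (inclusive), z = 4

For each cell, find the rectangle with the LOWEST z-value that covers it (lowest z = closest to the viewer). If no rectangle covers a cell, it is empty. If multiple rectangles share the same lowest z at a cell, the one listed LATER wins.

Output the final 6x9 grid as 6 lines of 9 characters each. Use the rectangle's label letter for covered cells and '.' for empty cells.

.........
.........
...BB....
...BB....
...BAAAAA
....AAAAA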